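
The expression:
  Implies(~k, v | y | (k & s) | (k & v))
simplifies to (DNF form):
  k | v | y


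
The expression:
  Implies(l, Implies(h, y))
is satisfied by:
  {y: True, l: False, h: False}
  {l: False, h: False, y: False}
  {h: True, y: True, l: False}
  {h: True, l: False, y: False}
  {y: True, l: True, h: False}
  {l: True, y: False, h: False}
  {h: True, l: True, y: True}


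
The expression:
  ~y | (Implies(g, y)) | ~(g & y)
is always true.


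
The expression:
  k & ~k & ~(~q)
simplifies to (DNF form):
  False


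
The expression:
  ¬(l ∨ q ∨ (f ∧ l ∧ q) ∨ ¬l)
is never true.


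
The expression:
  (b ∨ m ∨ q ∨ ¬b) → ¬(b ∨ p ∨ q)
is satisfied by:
  {q: False, p: False, b: False}


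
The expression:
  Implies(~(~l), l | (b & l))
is always true.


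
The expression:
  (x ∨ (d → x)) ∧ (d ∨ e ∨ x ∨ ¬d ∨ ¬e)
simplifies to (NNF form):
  x ∨ ¬d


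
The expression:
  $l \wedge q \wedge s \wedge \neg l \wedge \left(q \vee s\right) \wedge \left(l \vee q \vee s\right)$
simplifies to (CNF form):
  $\text{False}$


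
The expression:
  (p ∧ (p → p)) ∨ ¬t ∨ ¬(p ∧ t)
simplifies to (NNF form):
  True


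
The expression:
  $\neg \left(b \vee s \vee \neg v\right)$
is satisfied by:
  {v: True, b: False, s: False}


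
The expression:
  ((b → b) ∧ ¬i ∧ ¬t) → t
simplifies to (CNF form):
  i ∨ t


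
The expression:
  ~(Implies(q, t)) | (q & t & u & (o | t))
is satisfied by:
  {u: True, q: True, t: False}
  {q: True, t: False, u: False}
  {t: True, u: True, q: True}


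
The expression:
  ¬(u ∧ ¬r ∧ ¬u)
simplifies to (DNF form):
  True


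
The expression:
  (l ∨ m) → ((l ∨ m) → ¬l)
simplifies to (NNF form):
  ¬l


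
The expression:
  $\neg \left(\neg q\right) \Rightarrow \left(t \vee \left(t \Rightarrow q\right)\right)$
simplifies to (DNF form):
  $\text{True}$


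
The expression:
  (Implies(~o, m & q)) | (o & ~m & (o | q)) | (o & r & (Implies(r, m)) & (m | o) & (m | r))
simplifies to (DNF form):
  o | (m & q)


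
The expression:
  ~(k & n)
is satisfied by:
  {k: False, n: False}
  {n: True, k: False}
  {k: True, n: False}


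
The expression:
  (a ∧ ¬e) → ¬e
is always true.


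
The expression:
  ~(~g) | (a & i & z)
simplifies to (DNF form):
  g | (a & i & z)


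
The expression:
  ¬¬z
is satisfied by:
  {z: True}


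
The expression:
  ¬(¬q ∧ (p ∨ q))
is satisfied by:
  {q: True, p: False}
  {p: False, q: False}
  {p: True, q: True}


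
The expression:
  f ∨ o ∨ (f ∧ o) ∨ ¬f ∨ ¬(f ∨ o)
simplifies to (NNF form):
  True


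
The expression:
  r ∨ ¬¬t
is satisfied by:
  {r: True, t: True}
  {r: True, t: False}
  {t: True, r: False}


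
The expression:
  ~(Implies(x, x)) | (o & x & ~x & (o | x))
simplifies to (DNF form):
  False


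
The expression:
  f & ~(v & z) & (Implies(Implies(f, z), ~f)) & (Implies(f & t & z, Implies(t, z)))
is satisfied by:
  {f: True, z: False}


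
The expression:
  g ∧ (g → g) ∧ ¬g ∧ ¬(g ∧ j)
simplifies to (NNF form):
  False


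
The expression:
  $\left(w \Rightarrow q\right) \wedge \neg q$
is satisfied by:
  {q: False, w: False}


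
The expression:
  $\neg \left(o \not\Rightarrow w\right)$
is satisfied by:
  {w: True, o: False}
  {o: False, w: False}
  {o: True, w: True}


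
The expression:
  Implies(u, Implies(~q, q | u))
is always true.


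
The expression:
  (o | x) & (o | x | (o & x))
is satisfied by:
  {x: True, o: True}
  {x: True, o: False}
  {o: True, x: False}


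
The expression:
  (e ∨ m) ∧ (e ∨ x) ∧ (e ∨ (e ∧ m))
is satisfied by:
  {e: True}


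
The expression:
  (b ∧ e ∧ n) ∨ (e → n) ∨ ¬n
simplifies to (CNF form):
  True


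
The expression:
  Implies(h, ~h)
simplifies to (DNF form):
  ~h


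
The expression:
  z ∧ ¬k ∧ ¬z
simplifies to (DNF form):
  False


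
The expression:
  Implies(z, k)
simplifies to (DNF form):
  k | ~z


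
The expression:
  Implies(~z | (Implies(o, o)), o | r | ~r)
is always true.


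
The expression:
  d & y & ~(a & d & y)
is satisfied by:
  {d: True, y: True, a: False}


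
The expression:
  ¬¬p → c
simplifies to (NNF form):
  c ∨ ¬p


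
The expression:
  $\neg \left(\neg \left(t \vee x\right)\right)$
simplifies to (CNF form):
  $t \vee x$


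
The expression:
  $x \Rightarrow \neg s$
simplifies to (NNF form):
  $\neg s \vee \neg x$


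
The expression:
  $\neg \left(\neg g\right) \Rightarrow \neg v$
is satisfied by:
  {g: False, v: False}
  {v: True, g: False}
  {g: True, v: False}


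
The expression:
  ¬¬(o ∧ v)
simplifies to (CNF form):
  o ∧ v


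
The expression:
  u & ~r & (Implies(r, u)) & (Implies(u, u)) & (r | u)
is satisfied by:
  {u: True, r: False}


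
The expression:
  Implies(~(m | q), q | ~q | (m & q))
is always true.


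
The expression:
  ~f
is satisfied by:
  {f: False}


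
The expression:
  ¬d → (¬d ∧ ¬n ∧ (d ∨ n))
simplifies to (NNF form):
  d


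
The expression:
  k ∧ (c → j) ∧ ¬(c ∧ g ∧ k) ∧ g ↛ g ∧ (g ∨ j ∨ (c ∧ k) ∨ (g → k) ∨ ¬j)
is never true.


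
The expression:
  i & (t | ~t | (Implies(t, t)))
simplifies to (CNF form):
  i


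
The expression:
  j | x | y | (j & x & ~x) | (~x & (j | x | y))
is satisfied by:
  {j: True, y: True, x: True}
  {j: True, y: True, x: False}
  {j: True, x: True, y: False}
  {j: True, x: False, y: False}
  {y: True, x: True, j: False}
  {y: True, x: False, j: False}
  {x: True, y: False, j: False}


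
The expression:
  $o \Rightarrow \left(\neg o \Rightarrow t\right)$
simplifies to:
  $\text{True}$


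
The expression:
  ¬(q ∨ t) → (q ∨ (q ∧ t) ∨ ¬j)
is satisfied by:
  {t: True, q: True, j: False}
  {t: True, q: False, j: False}
  {q: True, t: False, j: False}
  {t: False, q: False, j: False}
  {j: True, t: True, q: True}
  {j: True, t: True, q: False}
  {j: True, q: True, t: False}


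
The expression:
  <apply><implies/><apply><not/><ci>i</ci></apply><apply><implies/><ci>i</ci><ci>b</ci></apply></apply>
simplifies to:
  <true/>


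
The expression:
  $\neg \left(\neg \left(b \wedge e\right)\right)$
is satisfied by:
  {e: True, b: True}


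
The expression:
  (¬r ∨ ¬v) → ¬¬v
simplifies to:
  v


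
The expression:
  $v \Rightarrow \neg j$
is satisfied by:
  {v: False, j: False}
  {j: True, v: False}
  {v: True, j: False}


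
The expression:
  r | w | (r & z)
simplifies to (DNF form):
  r | w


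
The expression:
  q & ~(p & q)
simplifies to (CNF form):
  q & ~p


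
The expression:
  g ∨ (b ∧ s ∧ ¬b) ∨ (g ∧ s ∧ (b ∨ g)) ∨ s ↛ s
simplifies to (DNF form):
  g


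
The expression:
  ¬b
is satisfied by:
  {b: False}


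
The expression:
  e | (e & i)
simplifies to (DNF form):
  e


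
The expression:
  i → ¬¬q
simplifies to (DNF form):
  q ∨ ¬i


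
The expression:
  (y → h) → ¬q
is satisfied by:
  {y: True, h: False, q: False}
  {h: False, q: False, y: False}
  {y: True, h: True, q: False}
  {h: True, y: False, q: False}
  {q: True, y: True, h: False}


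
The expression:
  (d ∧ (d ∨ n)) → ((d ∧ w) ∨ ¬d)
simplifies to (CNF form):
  w ∨ ¬d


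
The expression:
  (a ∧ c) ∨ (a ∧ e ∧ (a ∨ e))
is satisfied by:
  {a: True, c: True, e: True}
  {a: True, c: True, e: False}
  {a: True, e: True, c: False}


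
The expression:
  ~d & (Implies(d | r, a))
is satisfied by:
  {a: True, d: False, r: False}
  {d: False, r: False, a: False}
  {r: True, a: True, d: False}


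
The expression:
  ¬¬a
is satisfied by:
  {a: True}


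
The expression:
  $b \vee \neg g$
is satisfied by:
  {b: True, g: False}
  {g: False, b: False}
  {g: True, b: True}


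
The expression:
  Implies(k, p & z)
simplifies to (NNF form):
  ~k | (p & z)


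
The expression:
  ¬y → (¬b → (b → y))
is always true.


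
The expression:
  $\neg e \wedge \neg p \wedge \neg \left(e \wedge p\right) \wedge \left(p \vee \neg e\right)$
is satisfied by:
  {e: False, p: False}


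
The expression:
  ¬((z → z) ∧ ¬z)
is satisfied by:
  {z: True}


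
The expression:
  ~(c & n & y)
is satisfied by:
  {c: False, y: False, n: False}
  {n: True, c: False, y: False}
  {y: True, c: False, n: False}
  {n: True, y: True, c: False}
  {c: True, n: False, y: False}
  {n: True, c: True, y: False}
  {y: True, c: True, n: False}


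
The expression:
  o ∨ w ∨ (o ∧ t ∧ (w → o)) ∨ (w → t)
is always true.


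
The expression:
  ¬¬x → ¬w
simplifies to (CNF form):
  ¬w ∨ ¬x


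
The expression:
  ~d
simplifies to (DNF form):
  ~d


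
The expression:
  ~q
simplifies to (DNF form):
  ~q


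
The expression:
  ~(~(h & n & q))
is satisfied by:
  {h: True, q: True, n: True}


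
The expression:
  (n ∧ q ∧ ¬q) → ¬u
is always true.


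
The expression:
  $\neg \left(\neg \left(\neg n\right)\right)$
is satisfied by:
  {n: False}


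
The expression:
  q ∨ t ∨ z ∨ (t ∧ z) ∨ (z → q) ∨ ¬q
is always true.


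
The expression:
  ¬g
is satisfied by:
  {g: False}


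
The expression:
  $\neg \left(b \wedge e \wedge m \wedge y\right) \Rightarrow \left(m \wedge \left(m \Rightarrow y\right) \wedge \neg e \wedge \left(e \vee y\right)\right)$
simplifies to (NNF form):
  $m \wedge y \wedge \left(b \vee \neg e\right)$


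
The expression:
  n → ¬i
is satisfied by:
  {n: False, i: False}
  {i: True, n: False}
  {n: True, i: False}


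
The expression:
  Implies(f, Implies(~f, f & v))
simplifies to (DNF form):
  True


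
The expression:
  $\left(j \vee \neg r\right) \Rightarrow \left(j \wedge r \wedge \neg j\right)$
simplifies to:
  $r \wedge \neg j$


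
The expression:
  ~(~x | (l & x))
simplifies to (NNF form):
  x & ~l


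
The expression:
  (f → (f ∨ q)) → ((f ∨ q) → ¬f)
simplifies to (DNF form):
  ¬f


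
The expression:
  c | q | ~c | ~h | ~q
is always true.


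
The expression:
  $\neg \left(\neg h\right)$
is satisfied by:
  {h: True}


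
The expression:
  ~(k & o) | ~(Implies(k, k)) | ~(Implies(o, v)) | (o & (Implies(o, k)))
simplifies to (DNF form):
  True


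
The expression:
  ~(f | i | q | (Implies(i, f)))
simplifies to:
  False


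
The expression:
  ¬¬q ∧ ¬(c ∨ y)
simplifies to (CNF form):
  q ∧ ¬c ∧ ¬y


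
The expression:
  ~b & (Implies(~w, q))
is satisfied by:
  {q: True, w: True, b: False}
  {q: True, w: False, b: False}
  {w: True, q: False, b: False}


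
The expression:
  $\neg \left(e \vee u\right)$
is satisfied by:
  {u: False, e: False}


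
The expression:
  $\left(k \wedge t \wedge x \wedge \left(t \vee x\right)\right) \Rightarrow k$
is always true.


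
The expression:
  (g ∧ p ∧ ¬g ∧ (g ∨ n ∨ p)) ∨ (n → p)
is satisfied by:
  {p: True, n: False}
  {n: False, p: False}
  {n: True, p: True}


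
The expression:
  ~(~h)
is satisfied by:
  {h: True}


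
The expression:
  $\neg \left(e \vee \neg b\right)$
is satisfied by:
  {b: True, e: False}


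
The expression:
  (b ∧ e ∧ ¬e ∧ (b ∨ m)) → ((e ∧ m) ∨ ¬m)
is always true.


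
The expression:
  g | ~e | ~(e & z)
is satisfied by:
  {g: True, e: False, z: False}
  {g: False, e: False, z: False}
  {z: True, g: True, e: False}
  {z: True, g: False, e: False}
  {e: True, g: True, z: False}
  {e: True, g: False, z: False}
  {e: True, z: True, g: True}


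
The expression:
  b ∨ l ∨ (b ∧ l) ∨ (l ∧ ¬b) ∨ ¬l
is always true.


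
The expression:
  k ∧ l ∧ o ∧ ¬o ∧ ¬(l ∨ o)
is never true.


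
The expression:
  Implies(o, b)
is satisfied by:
  {b: True, o: False}
  {o: False, b: False}
  {o: True, b: True}


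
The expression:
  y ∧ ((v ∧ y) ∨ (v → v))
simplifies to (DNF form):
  y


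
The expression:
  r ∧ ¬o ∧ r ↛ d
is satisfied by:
  {r: True, d: False, o: False}


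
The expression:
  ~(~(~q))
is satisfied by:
  {q: False}


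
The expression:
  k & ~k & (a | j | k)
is never true.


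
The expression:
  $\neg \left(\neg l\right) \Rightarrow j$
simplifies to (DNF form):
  $j \vee \neg l$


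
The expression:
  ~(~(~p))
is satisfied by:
  {p: False}


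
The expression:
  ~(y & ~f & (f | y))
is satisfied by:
  {f: True, y: False}
  {y: False, f: False}
  {y: True, f: True}


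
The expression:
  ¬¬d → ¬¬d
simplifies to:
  True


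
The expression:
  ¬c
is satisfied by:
  {c: False}


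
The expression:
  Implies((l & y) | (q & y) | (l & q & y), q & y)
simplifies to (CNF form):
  q | ~l | ~y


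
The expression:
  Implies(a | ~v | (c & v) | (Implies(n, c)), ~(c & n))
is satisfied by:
  {c: False, n: False}
  {n: True, c: False}
  {c: True, n: False}


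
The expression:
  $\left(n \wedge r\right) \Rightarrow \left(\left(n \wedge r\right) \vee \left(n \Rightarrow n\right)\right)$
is always true.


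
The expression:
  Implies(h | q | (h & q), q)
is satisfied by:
  {q: True, h: False}
  {h: False, q: False}
  {h: True, q: True}


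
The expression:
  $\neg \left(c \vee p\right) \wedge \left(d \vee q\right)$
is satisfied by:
  {d: True, q: True, p: False, c: False}
  {d: True, q: False, p: False, c: False}
  {q: True, c: False, d: False, p: False}


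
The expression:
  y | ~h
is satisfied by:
  {y: True, h: False}
  {h: False, y: False}
  {h: True, y: True}


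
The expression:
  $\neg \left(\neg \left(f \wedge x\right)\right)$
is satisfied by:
  {x: True, f: True}


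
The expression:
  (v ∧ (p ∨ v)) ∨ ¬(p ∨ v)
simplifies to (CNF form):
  v ∨ ¬p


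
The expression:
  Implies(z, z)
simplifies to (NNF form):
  True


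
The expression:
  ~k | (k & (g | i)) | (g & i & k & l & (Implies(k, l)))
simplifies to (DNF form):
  g | i | ~k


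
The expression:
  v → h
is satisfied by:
  {h: True, v: False}
  {v: False, h: False}
  {v: True, h: True}


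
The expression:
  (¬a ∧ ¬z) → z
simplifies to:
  a ∨ z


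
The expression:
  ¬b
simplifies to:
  ¬b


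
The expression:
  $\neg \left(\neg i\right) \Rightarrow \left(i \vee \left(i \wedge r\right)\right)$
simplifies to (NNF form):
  $\text{True}$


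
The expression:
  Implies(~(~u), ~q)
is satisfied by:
  {u: False, q: False}
  {q: True, u: False}
  {u: True, q: False}


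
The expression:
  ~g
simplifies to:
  ~g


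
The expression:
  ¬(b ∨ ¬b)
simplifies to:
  False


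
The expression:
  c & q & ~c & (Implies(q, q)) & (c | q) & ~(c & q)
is never true.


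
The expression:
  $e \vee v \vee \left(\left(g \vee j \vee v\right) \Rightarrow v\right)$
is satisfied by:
  {v: True, e: True, j: False, g: False}
  {v: True, e: True, g: True, j: False}
  {v: True, e: True, j: True, g: False}
  {v: True, e: True, g: True, j: True}
  {v: True, j: False, g: False, e: False}
  {v: True, g: True, j: False, e: False}
  {v: True, j: True, g: False, e: False}
  {v: True, g: True, j: True, e: False}
  {e: True, j: False, g: False, v: False}
  {g: True, e: True, j: False, v: False}
  {e: True, j: True, g: False, v: False}
  {g: True, e: True, j: True, v: False}
  {e: False, j: False, g: False, v: False}


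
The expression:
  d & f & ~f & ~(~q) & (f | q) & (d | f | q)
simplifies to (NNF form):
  False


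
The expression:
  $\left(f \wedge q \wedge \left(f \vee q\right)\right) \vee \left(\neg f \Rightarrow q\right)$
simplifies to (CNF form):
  $f \vee q$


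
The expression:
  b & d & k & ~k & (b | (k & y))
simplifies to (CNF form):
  False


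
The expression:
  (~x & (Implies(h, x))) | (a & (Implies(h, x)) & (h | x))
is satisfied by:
  {a: True, x: False, h: False}
  {x: False, h: False, a: False}
  {a: True, x: True, h: False}
  {a: True, h: True, x: True}


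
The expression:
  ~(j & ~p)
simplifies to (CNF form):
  p | ~j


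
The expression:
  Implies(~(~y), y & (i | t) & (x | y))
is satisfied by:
  {i: True, t: True, y: False}
  {i: True, t: False, y: False}
  {t: True, i: False, y: False}
  {i: False, t: False, y: False}
  {i: True, y: True, t: True}
  {i: True, y: True, t: False}
  {y: True, t: True, i: False}


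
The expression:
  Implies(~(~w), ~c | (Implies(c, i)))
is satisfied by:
  {i: True, w: False, c: False}
  {w: False, c: False, i: False}
  {i: True, c: True, w: False}
  {c: True, w: False, i: False}
  {i: True, w: True, c: False}
  {w: True, i: False, c: False}
  {i: True, c: True, w: True}


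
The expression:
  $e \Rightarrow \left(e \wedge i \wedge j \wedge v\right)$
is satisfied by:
  {i: True, j: True, v: True, e: False}
  {i: True, j: True, v: False, e: False}
  {i: True, v: True, j: False, e: False}
  {i: True, v: False, j: False, e: False}
  {j: True, v: True, i: False, e: False}
  {j: True, i: False, v: False, e: False}
  {j: False, v: True, i: False, e: False}
  {j: False, i: False, v: False, e: False}
  {i: True, e: True, j: True, v: True}


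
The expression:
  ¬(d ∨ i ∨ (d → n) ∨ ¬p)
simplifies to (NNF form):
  False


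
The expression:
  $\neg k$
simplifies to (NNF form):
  $\neg k$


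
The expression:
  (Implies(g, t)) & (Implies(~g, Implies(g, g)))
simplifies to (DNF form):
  t | ~g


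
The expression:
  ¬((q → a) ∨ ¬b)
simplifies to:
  b ∧ q ∧ ¬a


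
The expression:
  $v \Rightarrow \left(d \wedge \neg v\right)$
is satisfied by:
  {v: False}


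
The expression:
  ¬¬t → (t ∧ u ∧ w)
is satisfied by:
  {u: True, w: True, t: False}
  {u: True, w: False, t: False}
  {w: True, u: False, t: False}
  {u: False, w: False, t: False}
  {t: True, u: True, w: True}


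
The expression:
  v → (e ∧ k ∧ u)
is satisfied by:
  {e: True, u: True, k: True, v: False}
  {e: True, u: True, k: False, v: False}
  {e: True, k: True, u: False, v: False}
  {e: True, k: False, u: False, v: False}
  {u: True, k: True, e: False, v: False}
  {u: True, e: False, k: False, v: False}
  {u: False, k: True, e: False, v: False}
  {u: False, e: False, k: False, v: False}
  {e: True, v: True, u: True, k: True}


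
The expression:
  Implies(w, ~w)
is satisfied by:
  {w: False}


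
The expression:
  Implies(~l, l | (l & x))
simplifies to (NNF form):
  l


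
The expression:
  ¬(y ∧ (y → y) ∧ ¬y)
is always true.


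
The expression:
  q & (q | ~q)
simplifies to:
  q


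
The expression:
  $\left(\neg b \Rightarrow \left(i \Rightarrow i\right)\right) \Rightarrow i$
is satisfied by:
  {i: True}


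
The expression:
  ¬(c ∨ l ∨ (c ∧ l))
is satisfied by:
  {l: False, c: False}


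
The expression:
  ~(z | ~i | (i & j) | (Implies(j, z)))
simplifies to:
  False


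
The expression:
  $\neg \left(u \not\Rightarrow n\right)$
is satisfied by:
  {n: True, u: False}
  {u: False, n: False}
  {u: True, n: True}


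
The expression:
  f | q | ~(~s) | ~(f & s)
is always true.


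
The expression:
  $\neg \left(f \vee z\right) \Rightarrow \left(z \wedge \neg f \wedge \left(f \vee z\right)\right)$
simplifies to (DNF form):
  $f \vee z$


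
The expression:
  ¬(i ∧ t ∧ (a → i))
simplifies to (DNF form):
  ¬i ∨ ¬t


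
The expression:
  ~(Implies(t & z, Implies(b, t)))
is never true.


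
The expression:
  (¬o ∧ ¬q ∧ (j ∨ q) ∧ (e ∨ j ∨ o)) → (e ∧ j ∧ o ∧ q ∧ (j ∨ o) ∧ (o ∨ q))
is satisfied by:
  {q: True, o: True, j: False}
  {q: True, o: False, j: False}
  {o: True, q: False, j: False}
  {q: False, o: False, j: False}
  {j: True, q: True, o: True}
  {j: True, q: True, o: False}
  {j: True, o: True, q: False}


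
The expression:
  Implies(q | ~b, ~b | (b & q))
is always true.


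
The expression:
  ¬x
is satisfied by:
  {x: False}


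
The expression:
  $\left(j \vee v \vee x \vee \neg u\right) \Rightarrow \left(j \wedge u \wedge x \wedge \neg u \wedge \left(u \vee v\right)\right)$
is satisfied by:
  {u: True, x: False, v: False, j: False}


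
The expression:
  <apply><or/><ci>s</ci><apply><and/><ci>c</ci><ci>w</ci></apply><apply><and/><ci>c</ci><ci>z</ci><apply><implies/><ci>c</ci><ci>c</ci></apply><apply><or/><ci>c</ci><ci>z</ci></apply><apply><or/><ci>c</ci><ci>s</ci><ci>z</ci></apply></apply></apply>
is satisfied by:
  {c: True, s: True, z: True, w: True}
  {c: True, s: True, z: True, w: False}
  {c: True, s: True, w: True, z: False}
  {c: True, s: True, w: False, z: False}
  {s: True, z: True, w: True, c: False}
  {s: True, z: True, w: False, c: False}
  {s: True, z: False, w: True, c: False}
  {s: True, z: False, w: False, c: False}
  {c: True, z: True, w: True, s: False}
  {c: True, z: True, w: False, s: False}
  {c: True, w: True, z: False, s: False}


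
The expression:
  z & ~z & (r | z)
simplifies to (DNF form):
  False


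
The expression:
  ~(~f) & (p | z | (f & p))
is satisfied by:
  {f: True, z: True, p: True}
  {f: True, z: True, p: False}
  {f: True, p: True, z: False}


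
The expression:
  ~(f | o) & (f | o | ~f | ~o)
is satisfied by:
  {o: False, f: False}


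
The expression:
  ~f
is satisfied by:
  {f: False}


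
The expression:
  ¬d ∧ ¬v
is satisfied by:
  {d: False, v: False}


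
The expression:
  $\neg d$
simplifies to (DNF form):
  $\neg d$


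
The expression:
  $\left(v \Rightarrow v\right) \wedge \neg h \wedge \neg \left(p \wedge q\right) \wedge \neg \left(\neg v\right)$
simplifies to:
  $v \wedge \neg h \wedge \left(\neg p \vee \neg q\right)$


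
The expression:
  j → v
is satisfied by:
  {v: True, j: False}
  {j: False, v: False}
  {j: True, v: True}


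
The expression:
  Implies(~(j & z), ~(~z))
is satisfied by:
  {z: True}


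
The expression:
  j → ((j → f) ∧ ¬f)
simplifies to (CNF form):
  ¬j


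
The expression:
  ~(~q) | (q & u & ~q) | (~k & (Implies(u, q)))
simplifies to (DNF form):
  q | (~k & ~u)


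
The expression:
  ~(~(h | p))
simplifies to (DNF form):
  h | p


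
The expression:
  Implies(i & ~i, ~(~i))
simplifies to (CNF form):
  True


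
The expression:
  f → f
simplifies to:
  True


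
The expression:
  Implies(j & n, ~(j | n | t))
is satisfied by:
  {n: False, j: False}
  {j: True, n: False}
  {n: True, j: False}


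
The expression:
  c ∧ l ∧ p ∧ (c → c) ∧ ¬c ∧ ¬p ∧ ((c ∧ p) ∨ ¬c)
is never true.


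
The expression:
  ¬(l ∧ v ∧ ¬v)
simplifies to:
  True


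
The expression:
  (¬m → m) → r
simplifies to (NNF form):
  r ∨ ¬m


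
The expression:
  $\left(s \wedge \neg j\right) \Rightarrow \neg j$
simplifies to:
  $\text{True}$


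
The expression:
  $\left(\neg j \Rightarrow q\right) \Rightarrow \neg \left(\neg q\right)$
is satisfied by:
  {q: True, j: False}
  {j: False, q: False}
  {j: True, q: True}


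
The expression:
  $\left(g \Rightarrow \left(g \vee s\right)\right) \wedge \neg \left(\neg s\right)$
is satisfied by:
  {s: True}


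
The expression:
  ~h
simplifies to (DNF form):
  ~h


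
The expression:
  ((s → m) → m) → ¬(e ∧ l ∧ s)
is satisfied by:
  {l: False, e: False, s: False}
  {s: True, l: False, e: False}
  {e: True, l: False, s: False}
  {s: True, e: True, l: False}
  {l: True, s: False, e: False}
  {s: True, l: True, e: False}
  {e: True, l: True, s: False}


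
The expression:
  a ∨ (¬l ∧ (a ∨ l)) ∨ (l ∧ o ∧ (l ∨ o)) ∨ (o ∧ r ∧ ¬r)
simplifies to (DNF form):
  a ∨ (l ∧ o)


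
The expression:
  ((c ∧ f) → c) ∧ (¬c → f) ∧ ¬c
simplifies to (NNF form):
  f ∧ ¬c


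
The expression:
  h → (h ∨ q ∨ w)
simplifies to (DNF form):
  True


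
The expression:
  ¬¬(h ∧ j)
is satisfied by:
  {h: True, j: True}


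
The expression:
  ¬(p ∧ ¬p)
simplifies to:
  True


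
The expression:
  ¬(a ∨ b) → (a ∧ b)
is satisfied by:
  {a: True, b: True}
  {a: True, b: False}
  {b: True, a: False}


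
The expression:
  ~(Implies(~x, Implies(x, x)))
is never true.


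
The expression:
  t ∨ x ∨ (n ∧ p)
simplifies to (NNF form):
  t ∨ x ∨ (n ∧ p)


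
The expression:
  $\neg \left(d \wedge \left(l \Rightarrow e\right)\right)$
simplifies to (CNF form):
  $\left(l \vee \neg d\right) \wedge \left(\neg d \vee \neg e\right)$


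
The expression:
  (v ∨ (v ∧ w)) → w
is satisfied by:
  {w: True, v: False}
  {v: False, w: False}
  {v: True, w: True}


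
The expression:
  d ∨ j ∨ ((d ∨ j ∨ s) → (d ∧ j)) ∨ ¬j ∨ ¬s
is always true.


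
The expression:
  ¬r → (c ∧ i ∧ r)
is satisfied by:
  {r: True}


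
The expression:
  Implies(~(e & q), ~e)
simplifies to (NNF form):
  q | ~e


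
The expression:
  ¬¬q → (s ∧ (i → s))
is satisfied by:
  {s: True, q: False}
  {q: False, s: False}
  {q: True, s: True}


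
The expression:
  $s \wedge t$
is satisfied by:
  {t: True, s: True}


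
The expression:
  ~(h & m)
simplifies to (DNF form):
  ~h | ~m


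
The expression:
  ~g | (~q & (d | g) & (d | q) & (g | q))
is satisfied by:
  {d: True, g: False, q: False}
  {d: False, g: False, q: False}
  {q: True, d: True, g: False}
  {q: True, d: False, g: False}
  {g: True, d: True, q: False}


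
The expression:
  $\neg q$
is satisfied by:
  {q: False}


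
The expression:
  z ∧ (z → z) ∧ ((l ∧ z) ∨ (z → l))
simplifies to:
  l ∧ z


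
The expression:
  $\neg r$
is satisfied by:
  {r: False}


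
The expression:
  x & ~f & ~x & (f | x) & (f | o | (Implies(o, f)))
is never true.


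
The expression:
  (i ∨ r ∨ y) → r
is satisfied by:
  {r: True, i: False, y: False}
  {r: True, y: True, i: False}
  {r: True, i: True, y: False}
  {r: True, y: True, i: True}
  {y: False, i: False, r: False}


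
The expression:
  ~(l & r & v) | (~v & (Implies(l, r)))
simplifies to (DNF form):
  ~l | ~r | ~v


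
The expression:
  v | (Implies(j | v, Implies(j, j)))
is always true.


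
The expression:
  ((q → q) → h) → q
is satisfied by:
  {q: True, h: False}
  {h: False, q: False}
  {h: True, q: True}


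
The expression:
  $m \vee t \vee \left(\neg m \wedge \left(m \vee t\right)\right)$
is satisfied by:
  {t: True, m: True}
  {t: True, m: False}
  {m: True, t: False}


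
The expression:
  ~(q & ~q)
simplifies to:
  True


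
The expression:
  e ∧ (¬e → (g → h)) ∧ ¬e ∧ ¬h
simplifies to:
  False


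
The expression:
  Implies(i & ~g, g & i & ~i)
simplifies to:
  g | ~i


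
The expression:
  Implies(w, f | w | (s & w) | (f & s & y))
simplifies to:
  True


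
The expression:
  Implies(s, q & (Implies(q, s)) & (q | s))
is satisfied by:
  {q: True, s: False}
  {s: False, q: False}
  {s: True, q: True}


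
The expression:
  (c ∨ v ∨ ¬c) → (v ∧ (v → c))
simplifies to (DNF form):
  c ∧ v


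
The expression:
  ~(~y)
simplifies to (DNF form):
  y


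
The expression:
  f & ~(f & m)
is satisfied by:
  {f: True, m: False}


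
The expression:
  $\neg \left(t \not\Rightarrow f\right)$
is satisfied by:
  {f: True, t: False}
  {t: False, f: False}
  {t: True, f: True}


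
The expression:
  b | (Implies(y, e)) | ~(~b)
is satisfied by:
  {b: True, e: True, y: False}
  {b: True, e: False, y: False}
  {e: True, b: False, y: False}
  {b: False, e: False, y: False}
  {b: True, y: True, e: True}
  {b: True, y: True, e: False}
  {y: True, e: True, b: False}


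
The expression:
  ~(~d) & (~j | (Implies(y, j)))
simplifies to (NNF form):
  d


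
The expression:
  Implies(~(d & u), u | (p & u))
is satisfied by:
  {u: True}


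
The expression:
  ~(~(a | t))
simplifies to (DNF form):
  a | t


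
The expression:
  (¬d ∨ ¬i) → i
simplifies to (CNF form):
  i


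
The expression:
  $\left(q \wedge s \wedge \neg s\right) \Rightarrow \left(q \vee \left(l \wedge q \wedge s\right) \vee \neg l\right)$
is always true.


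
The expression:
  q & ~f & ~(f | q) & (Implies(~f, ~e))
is never true.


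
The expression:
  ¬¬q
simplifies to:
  q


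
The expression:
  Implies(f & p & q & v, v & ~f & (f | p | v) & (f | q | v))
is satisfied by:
  {p: False, v: False, q: False, f: False}
  {f: True, p: False, v: False, q: False}
  {q: True, p: False, v: False, f: False}
  {f: True, q: True, p: False, v: False}
  {v: True, f: False, p: False, q: False}
  {f: True, v: True, p: False, q: False}
  {q: True, v: True, f: False, p: False}
  {f: True, q: True, v: True, p: False}
  {p: True, q: False, v: False, f: False}
  {f: True, p: True, q: False, v: False}
  {q: True, p: True, f: False, v: False}
  {f: True, q: True, p: True, v: False}
  {v: True, p: True, q: False, f: False}
  {f: True, v: True, p: True, q: False}
  {q: True, v: True, p: True, f: False}


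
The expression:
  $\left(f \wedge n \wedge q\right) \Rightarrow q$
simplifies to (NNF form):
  $\text{True}$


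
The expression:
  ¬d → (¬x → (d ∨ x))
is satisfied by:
  {x: True, d: True}
  {x: True, d: False}
  {d: True, x: False}


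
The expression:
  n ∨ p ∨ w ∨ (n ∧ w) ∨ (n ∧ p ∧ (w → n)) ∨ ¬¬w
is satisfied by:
  {n: True, p: True, w: True}
  {n: True, p: True, w: False}
  {n: True, w: True, p: False}
  {n: True, w: False, p: False}
  {p: True, w: True, n: False}
  {p: True, w: False, n: False}
  {w: True, p: False, n: False}


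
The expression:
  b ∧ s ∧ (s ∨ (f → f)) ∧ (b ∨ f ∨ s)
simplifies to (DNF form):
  b ∧ s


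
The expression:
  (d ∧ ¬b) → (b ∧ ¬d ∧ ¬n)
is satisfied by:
  {b: True, d: False}
  {d: False, b: False}
  {d: True, b: True}


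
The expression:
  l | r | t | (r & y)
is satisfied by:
  {r: True, t: True, l: True}
  {r: True, t: True, l: False}
  {r: True, l: True, t: False}
  {r: True, l: False, t: False}
  {t: True, l: True, r: False}
  {t: True, l: False, r: False}
  {l: True, t: False, r: False}


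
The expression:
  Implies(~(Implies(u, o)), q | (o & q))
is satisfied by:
  {q: True, o: True, u: False}
  {q: True, o: False, u: False}
  {o: True, q: False, u: False}
  {q: False, o: False, u: False}
  {q: True, u: True, o: True}
  {q: True, u: True, o: False}
  {u: True, o: True, q: False}


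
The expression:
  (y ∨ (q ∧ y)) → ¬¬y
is always true.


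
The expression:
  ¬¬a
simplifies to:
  a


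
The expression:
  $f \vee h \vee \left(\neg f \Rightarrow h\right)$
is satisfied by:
  {h: True, f: True}
  {h: True, f: False}
  {f: True, h: False}


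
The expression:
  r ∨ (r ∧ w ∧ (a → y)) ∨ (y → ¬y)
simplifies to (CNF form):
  r ∨ ¬y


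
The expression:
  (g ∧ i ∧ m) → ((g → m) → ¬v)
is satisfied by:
  {g: False, m: False, i: False, v: False}
  {v: True, g: False, m: False, i: False}
  {i: True, g: False, m: False, v: False}
  {v: True, i: True, g: False, m: False}
  {m: True, v: False, g: False, i: False}
  {v: True, m: True, g: False, i: False}
  {i: True, m: True, v: False, g: False}
  {v: True, i: True, m: True, g: False}
  {g: True, i: False, m: False, v: False}
  {v: True, g: True, i: False, m: False}
  {i: True, g: True, v: False, m: False}
  {v: True, i: True, g: True, m: False}
  {m: True, g: True, i: False, v: False}
  {v: True, m: True, g: True, i: False}
  {i: True, m: True, g: True, v: False}


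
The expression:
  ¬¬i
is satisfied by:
  {i: True}


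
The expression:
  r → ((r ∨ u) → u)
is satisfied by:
  {u: True, r: False}
  {r: False, u: False}
  {r: True, u: True}


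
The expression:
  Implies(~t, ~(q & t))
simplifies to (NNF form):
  True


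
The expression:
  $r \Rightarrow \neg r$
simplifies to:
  $\neg r$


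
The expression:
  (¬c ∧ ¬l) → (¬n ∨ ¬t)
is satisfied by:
  {l: True, c: True, t: False, n: False}
  {l: True, t: False, n: False, c: False}
  {c: True, t: False, n: False, l: False}
  {c: False, t: False, n: False, l: False}
  {l: True, n: True, c: True, t: False}
  {l: True, n: True, c: False, t: False}
  {n: True, c: True, l: False, t: False}
  {n: True, l: False, t: False, c: False}
  {c: True, l: True, t: True, n: False}
  {l: True, t: True, c: False, n: False}
  {c: True, t: True, l: False, n: False}
  {t: True, l: False, n: False, c: False}
  {l: True, n: True, t: True, c: True}
  {l: True, n: True, t: True, c: False}
  {n: True, t: True, c: True, l: False}


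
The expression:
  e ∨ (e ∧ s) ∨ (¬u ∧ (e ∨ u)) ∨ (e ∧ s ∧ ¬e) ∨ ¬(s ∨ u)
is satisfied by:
  {e: True, s: False, u: False}
  {e: True, u: True, s: False}
  {e: True, s: True, u: False}
  {e: True, u: True, s: True}
  {u: False, s: False, e: False}


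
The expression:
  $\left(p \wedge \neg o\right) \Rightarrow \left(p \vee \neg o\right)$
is always true.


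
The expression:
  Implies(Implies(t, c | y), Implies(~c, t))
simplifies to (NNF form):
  c | t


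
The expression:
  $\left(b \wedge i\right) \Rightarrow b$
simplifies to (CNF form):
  $\text{True}$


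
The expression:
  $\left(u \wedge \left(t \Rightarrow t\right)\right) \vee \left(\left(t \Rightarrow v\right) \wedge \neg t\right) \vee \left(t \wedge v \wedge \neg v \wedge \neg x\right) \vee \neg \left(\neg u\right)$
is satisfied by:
  {u: True, t: False}
  {t: False, u: False}
  {t: True, u: True}


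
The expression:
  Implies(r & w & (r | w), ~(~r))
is always true.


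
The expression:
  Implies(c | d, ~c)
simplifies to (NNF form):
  ~c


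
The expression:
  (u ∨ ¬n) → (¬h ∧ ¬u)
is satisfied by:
  {n: True, u: False, h: False}
  {u: False, h: False, n: False}
  {n: True, h: True, u: False}


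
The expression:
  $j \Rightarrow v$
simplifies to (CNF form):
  $v \vee \neg j$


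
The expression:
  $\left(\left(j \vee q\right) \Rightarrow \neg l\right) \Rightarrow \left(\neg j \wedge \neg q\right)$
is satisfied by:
  {l: True, q: False, j: False}
  {j: True, l: True, q: False}
  {l: True, q: True, j: False}
  {j: True, l: True, q: True}
  {j: False, q: False, l: False}


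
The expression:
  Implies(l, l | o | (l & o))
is always true.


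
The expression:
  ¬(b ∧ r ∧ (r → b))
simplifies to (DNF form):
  ¬b ∨ ¬r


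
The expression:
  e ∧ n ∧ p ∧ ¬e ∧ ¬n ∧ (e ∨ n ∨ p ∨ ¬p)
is never true.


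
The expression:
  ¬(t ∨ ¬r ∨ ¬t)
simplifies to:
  False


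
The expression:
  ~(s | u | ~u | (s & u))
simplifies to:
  False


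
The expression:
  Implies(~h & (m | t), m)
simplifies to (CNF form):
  h | m | ~t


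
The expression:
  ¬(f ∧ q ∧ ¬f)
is always true.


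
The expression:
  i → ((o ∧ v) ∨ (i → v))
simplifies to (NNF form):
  v ∨ ¬i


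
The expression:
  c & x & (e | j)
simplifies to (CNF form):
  c & x & (e | j)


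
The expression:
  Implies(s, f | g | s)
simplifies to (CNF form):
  True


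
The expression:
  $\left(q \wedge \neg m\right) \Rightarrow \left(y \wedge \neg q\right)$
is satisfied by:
  {m: True, q: False}
  {q: False, m: False}
  {q: True, m: True}


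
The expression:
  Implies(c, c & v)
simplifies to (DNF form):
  v | ~c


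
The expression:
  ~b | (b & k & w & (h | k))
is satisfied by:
  {w: True, k: True, b: False}
  {w: True, k: False, b: False}
  {k: True, w: False, b: False}
  {w: False, k: False, b: False}
  {b: True, w: True, k: True}


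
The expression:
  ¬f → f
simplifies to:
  f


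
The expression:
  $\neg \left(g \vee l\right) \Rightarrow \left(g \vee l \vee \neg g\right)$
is always true.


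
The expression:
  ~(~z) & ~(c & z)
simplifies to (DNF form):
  z & ~c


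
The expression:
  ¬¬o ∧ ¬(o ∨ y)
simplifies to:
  False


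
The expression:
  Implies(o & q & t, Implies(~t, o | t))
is always true.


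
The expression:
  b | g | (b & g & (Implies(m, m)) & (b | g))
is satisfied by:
  {b: True, g: True}
  {b: True, g: False}
  {g: True, b: False}


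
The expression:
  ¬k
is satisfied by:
  {k: False}


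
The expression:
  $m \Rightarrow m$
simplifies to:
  $\text{True}$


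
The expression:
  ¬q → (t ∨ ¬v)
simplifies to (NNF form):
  q ∨ t ∨ ¬v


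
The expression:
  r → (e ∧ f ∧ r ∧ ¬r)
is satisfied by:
  {r: False}


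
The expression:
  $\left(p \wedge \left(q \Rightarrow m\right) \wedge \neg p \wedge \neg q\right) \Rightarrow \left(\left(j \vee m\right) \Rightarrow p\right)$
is always true.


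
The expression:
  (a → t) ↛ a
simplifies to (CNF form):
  ¬a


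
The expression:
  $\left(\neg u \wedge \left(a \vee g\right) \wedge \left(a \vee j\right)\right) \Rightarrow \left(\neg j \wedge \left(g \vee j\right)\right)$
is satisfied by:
  {u: True, j: False, a: False, g: False}
  {g: True, u: True, j: False, a: False}
  {u: True, a: True, j: False, g: False}
  {g: True, u: True, a: True, j: False}
  {u: True, j: True, a: False, g: False}
  {u: True, g: True, j: True, a: False}
  {u: True, a: True, j: True, g: False}
  {g: True, u: True, a: True, j: True}
  {g: False, j: False, a: False, u: False}
  {g: True, j: False, a: False, u: False}
  {g: True, a: True, j: False, u: False}
  {j: True, g: False, a: False, u: False}


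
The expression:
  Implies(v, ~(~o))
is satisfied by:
  {o: True, v: False}
  {v: False, o: False}
  {v: True, o: True}


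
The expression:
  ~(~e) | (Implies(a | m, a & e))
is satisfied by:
  {e: True, a: False, m: False}
  {e: True, m: True, a: False}
  {e: True, a: True, m: False}
  {e: True, m: True, a: True}
  {m: False, a: False, e: False}


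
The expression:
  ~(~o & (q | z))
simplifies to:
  o | (~q & ~z)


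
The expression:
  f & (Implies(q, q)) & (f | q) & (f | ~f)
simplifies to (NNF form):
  f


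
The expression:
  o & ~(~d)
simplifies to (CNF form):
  d & o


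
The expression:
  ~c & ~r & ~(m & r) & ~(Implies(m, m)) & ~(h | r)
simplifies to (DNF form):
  False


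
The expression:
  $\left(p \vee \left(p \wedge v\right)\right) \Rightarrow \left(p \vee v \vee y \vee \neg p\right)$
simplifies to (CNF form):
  $\text{True}$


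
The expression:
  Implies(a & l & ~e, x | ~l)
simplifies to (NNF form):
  e | x | ~a | ~l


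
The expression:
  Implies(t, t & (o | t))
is always true.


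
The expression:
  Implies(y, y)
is always true.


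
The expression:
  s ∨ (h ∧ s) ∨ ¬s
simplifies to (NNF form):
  True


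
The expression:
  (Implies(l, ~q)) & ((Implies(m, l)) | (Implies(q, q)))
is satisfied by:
  {l: False, q: False}
  {q: True, l: False}
  {l: True, q: False}
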